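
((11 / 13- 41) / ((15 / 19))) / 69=-1102 / 1495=-0.74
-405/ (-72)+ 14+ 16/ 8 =173/ 8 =21.62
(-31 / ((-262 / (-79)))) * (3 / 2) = -7347 / 524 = -14.02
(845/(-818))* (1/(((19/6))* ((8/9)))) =-22815/62168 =-0.37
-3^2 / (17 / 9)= -81 / 17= -4.76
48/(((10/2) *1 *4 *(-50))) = -0.05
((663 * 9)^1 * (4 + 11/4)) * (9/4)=1449981/16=90623.81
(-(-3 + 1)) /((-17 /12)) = -24 /17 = -1.41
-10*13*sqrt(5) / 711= -130*sqrt(5) / 711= -0.41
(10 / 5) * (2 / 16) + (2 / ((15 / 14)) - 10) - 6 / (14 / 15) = -6011 / 420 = -14.31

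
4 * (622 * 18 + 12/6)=44792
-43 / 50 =-0.86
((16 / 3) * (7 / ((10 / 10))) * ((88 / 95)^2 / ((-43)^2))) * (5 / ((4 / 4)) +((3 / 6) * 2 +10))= 13877248 / 50061675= 0.28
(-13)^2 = 169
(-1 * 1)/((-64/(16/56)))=1/224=0.00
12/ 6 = 2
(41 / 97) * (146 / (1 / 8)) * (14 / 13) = 670432 / 1261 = 531.67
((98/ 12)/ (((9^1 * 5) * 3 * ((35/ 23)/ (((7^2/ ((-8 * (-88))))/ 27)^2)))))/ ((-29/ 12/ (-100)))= 386561/ 35362635264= 0.00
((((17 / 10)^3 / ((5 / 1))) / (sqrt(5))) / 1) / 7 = 0.06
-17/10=-1.70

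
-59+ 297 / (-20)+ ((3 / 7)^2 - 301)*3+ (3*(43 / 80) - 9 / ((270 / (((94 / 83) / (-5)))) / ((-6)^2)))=-974.41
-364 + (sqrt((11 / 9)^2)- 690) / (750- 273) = -1568851 / 4293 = -365.44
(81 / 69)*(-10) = -11.74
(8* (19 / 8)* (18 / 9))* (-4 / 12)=-38 / 3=-12.67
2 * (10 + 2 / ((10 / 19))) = 138 / 5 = 27.60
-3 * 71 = -213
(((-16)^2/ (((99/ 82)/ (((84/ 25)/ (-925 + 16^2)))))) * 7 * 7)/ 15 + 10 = 53987726/ 8278875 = 6.52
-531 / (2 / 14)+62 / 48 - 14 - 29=-90209 / 24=-3758.71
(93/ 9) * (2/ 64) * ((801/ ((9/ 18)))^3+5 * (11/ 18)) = 2294149599769/ 1728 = 1327632870.24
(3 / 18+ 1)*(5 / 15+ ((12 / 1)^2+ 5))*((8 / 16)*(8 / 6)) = 3136 / 27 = 116.15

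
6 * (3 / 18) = 1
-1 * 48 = -48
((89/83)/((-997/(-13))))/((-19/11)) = -12727/1572269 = -0.01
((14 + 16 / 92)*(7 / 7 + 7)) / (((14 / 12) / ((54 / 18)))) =46944 / 161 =291.58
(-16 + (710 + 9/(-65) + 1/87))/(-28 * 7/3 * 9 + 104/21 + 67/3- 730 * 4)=-27466964/137784075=-0.20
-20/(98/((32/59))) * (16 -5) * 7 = -3520/413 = -8.52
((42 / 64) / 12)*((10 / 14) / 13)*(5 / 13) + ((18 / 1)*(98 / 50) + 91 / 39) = 37.61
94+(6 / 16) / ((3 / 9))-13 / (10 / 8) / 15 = 56659 / 600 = 94.43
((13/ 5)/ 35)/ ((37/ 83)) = 1079/ 6475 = 0.17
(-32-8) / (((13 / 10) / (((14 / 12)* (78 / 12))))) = -700 / 3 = -233.33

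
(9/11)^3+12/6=3391/1331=2.55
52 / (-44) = -13 / 11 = -1.18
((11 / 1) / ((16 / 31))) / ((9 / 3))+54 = 2933 / 48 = 61.10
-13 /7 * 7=-13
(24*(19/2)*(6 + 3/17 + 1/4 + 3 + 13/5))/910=233073/77350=3.01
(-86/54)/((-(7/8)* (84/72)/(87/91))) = 19952/13377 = 1.49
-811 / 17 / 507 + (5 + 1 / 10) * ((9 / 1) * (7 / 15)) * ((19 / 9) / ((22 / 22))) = 19447009 / 430950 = 45.13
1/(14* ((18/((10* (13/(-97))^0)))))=5/126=0.04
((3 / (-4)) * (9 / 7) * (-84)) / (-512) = -0.16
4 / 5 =0.80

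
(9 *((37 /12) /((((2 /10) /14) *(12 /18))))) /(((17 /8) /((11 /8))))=128205 /68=1885.37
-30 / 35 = -6 / 7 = -0.86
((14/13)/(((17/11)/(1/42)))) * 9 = 33/221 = 0.15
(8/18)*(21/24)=7/18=0.39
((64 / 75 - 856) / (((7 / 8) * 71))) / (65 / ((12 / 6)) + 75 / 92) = -0.41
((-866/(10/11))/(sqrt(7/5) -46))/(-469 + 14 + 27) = -109549/2262622 -4763 * sqrt(35)/22626220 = -0.05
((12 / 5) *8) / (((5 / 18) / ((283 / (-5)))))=-489024 / 125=-3912.19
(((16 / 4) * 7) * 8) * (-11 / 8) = -308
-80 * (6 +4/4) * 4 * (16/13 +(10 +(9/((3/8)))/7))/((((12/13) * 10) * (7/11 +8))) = -411.90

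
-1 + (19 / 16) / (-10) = -179 / 160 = -1.12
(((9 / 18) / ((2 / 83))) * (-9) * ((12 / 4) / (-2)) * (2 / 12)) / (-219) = -249 / 1168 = -0.21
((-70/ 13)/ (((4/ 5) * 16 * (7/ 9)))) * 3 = -1.62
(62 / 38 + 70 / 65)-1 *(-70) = 72.71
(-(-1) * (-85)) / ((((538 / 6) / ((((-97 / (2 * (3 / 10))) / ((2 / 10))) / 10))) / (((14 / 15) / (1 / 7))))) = 404005 / 807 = 500.63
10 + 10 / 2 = 15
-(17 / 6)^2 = -289 / 36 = -8.03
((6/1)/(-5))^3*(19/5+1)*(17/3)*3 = -88128/625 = -141.00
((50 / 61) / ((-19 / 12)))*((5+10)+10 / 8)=-8.41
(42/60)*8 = 28/5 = 5.60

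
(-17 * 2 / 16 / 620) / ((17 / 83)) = -83 / 4960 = -0.02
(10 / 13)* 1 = 10 / 13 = 0.77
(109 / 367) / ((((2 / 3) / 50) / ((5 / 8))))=40875 / 2936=13.92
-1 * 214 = -214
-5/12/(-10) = 1/24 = 0.04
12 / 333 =4 / 111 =0.04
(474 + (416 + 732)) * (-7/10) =-5677/5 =-1135.40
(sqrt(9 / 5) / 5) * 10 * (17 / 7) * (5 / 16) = 51 * sqrt(5) / 56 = 2.04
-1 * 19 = -19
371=371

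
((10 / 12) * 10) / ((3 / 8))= 200 / 9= 22.22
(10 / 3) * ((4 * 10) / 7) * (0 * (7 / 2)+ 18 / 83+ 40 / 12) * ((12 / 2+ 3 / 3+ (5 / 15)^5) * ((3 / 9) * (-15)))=-3009136000 / 1270647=-2368.19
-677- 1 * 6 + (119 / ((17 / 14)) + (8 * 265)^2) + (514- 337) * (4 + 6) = 4495585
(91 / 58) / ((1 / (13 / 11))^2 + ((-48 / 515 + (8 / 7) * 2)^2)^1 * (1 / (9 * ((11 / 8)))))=19786720979025 / 13928303947406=1.42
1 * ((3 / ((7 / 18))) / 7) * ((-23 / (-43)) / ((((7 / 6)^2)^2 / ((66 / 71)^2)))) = 7011556992 / 25501950187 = 0.27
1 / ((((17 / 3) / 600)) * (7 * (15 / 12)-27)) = -7200 / 1241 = -5.80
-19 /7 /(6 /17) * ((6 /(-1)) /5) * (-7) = -323 /5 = -64.60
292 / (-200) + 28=1327 / 50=26.54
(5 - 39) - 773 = -807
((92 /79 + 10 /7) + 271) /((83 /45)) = 6808365 /45899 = 148.33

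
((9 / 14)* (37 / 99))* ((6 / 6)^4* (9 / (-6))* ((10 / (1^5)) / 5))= -111 / 154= -0.72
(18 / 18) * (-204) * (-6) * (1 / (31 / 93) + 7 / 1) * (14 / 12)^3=19436.67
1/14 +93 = 1303/14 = 93.07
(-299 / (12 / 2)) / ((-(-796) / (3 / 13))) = -23 / 1592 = -0.01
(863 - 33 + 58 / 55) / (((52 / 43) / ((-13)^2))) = 6387693 / 55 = 116139.87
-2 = -2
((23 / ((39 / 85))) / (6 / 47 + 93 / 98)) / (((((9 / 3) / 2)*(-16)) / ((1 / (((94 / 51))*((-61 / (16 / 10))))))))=325703 / 11797461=0.03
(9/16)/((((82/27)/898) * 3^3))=4041/656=6.16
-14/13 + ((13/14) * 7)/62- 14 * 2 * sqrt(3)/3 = -28 * sqrt(3)/3- 1567/1612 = -17.14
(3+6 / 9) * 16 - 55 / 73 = 12683 / 219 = 57.91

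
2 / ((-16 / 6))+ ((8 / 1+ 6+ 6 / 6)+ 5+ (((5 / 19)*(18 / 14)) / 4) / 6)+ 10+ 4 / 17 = 533585 / 18088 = 29.50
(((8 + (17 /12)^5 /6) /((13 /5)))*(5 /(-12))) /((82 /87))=-9688749925 /6366117888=-1.52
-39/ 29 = -1.34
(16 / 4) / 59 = 4 / 59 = 0.07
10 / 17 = 0.59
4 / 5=0.80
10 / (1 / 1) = 10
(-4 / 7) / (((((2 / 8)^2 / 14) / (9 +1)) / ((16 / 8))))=-2560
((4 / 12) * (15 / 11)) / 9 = 5 / 99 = 0.05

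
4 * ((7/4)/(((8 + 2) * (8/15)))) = 21/16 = 1.31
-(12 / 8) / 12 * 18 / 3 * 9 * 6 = -81 / 2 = -40.50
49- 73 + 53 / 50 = -1147 / 50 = -22.94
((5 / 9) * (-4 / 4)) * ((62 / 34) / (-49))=155 / 7497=0.02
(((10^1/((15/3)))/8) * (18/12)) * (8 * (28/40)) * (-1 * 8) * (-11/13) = 924/65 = 14.22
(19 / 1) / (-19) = -1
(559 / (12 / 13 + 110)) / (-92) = -7267 / 132664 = -0.05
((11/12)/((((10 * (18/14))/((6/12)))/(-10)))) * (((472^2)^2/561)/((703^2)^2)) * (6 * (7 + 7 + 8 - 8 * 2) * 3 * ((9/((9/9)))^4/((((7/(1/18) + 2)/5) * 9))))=-1648930484880/4152123106577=-0.40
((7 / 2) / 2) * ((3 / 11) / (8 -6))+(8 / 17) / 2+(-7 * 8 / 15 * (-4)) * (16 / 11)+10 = 722459 / 22440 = 32.20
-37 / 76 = -0.49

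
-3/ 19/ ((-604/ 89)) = 0.02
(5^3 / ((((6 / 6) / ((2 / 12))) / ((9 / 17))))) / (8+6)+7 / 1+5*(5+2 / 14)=33.50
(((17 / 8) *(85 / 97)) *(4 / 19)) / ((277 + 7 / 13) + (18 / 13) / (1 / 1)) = 18785 / 13365436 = 0.00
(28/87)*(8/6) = 112/261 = 0.43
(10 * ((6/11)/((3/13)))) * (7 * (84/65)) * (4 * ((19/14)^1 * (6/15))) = 25536/55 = 464.29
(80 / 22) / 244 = 10 / 671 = 0.01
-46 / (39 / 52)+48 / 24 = -178 / 3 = -59.33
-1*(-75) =75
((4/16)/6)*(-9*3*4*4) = -18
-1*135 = -135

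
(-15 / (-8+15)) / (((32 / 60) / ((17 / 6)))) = -1275 / 112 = -11.38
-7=-7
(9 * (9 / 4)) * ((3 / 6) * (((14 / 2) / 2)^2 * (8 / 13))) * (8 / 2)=305.31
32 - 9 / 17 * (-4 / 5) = 2756 / 85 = 32.42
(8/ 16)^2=1/ 4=0.25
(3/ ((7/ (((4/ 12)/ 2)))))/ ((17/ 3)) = 3/ 238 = 0.01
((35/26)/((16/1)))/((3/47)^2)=77315/3744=20.65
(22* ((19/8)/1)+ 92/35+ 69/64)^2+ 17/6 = 47175252547/15052800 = 3133.99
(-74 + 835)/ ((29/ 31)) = 23591/ 29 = 813.48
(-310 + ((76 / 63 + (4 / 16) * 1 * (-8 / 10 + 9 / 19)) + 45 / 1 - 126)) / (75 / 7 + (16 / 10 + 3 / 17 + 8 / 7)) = -158671421 / 5548608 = -28.60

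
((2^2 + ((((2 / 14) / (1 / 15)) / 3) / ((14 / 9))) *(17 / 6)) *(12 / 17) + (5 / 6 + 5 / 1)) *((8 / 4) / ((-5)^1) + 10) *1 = 382856 / 4165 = 91.92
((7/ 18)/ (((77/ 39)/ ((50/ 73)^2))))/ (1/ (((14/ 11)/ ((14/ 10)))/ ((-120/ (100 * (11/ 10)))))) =-40625/ 527571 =-0.08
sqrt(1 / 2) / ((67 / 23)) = 23 *sqrt(2) / 134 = 0.24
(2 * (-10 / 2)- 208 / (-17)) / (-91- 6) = -38 / 1649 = -0.02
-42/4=-21/2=-10.50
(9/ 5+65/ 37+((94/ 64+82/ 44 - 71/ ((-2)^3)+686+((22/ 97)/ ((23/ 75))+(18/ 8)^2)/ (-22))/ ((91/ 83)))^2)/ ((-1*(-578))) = 122090217078790203577/ 174136882410668320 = 701.12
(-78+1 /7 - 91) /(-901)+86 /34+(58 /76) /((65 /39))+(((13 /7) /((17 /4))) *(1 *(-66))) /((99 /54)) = -15046681 /1198330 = -12.56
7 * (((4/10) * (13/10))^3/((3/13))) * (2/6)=199927/140625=1.42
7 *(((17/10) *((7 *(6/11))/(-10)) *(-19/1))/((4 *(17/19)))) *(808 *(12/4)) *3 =48237903/275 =175410.56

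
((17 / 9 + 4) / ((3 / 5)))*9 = 265 / 3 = 88.33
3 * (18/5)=54/5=10.80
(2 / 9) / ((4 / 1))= 1 / 18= 0.06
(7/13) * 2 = 14/13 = 1.08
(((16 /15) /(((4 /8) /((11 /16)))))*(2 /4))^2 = 121 /225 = 0.54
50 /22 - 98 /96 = 661 /528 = 1.25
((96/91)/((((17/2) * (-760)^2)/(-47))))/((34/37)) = -5217/474696950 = -0.00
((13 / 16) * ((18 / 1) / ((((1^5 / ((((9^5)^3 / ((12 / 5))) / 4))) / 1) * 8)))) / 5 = 8029754151691311 / 1024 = 7841556788761.05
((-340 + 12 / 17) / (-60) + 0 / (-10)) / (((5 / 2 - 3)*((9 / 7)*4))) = -5047 / 2295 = -2.20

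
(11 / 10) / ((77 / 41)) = 0.59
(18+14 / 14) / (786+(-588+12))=19 / 210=0.09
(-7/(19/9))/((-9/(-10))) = -70/19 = -3.68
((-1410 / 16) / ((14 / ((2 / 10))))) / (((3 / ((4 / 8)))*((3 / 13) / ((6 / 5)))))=-611 / 560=-1.09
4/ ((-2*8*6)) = -1/ 24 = -0.04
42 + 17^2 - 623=-292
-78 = -78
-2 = -2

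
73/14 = 5.21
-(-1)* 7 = 7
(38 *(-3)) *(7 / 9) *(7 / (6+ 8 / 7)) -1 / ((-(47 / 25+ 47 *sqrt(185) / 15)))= -1413893059 / 16271400+ 375 *sqrt(185) / 216952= -86.87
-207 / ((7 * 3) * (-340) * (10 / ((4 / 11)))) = 69 / 65450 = 0.00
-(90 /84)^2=-225 /196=-1.15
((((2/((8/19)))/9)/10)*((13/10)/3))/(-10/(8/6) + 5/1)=-247/27000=-0.01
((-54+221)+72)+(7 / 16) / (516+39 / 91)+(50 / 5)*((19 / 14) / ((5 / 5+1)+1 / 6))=1290935419 / 5263440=245.26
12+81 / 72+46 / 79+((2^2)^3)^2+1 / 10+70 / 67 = 4110.85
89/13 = 6.85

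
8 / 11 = 0.73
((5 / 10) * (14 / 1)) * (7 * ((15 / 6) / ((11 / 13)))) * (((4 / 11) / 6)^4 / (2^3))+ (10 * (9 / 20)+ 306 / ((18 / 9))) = 4109222635 / 26090262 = 157.50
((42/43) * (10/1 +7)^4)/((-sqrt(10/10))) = -81578.65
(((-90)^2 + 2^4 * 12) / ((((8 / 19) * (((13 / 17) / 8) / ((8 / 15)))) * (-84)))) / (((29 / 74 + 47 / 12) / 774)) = -204537636288 / 870415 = -234988.64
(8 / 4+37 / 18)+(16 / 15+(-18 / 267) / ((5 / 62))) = 34333 / 8010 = 4.29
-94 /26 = -47 /13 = -3.62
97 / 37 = 2.62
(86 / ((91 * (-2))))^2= 1849 / 8281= 0.22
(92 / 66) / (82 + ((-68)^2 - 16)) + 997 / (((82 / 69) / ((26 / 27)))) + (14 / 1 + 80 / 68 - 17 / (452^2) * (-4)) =6802223767907923 / 8264711499660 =823.04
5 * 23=115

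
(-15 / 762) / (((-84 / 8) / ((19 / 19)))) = 5 / 2667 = 0.00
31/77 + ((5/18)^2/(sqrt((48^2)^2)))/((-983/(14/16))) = 181983767389/452024229888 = 0.40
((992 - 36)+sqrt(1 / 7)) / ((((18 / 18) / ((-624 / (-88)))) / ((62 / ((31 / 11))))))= 156 * sqrt(7) / 7+149136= 149194.96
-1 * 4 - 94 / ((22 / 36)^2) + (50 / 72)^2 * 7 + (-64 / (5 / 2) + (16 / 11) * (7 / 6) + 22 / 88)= -216390193 / 784080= -275.98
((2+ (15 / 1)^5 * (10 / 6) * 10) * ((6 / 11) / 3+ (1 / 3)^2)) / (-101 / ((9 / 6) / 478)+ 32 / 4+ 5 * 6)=-183515654 / 1591293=-115.32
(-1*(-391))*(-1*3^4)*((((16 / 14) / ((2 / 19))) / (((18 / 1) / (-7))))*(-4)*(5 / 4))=-668610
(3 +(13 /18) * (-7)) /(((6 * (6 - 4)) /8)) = -37 /27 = -1.37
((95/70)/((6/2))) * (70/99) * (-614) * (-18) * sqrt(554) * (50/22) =2916500 * sqrt(554)/363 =189108.15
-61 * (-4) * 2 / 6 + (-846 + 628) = -410 / 3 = -136.67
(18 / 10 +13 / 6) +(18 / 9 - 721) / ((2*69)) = -143 / 115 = -1.24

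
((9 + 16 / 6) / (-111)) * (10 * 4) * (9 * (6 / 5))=-1680 / 37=-45.41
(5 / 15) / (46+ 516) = 0.00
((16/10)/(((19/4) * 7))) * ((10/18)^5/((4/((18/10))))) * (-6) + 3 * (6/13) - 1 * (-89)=341747425/3781323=90.38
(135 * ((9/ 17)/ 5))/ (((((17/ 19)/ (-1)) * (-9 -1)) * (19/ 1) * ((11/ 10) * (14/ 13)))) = 3159/ 44506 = 0.07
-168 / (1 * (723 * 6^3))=-7 / 6507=-0.00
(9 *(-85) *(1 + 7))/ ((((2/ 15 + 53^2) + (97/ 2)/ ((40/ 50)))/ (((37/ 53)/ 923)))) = -0.00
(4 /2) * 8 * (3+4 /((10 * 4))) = 248 /5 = 49.60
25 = 25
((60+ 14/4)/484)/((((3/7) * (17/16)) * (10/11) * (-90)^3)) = -0.00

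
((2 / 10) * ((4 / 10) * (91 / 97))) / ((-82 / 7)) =-637 / 99425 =-0.01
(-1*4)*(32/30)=-64/15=-4.27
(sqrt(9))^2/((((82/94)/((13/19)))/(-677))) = -3722823/779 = -4778.98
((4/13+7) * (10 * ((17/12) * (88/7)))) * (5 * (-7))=-1776500/39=-45551.28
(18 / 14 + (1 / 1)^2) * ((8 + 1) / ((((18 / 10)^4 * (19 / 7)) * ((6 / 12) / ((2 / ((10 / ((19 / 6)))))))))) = 2000 / 2187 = 0.91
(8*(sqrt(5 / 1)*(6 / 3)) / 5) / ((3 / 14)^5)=8605184*sqrt(5) / 1215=15836.85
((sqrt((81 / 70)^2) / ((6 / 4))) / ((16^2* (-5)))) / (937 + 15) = -27 / 42649600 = -0.00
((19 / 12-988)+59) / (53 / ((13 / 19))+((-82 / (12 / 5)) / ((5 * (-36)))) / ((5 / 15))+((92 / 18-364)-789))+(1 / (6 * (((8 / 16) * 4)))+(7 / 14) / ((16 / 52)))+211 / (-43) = -2409738503 / 1033431384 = -2.33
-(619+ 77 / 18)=-11219 / 18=-623.28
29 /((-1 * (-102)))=29 /102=0.28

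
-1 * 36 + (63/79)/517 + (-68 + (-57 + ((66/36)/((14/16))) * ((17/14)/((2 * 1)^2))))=-1925606399/12007842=-160.36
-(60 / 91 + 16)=-1516 / 91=-16.66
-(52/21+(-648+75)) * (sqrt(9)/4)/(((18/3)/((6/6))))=11981/168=71.32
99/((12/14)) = 231/2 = 115.50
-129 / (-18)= 7.17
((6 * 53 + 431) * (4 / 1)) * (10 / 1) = 29960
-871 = -871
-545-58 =-603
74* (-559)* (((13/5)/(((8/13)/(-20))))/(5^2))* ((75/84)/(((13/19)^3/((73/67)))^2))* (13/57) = 20993454329461/63725844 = 329433.92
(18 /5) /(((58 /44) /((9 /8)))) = 3.07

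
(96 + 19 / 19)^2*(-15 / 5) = -28227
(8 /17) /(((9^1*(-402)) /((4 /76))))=-4 /584307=-0.00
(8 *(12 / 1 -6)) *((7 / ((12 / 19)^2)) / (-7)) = -361 / 3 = -120.33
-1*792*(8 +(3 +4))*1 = -11880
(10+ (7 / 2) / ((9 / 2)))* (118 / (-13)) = -97.83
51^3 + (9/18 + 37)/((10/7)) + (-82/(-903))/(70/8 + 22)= 1437690713/10836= 132677.25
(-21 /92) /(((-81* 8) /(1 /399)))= 1 /1132704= 0.00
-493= -493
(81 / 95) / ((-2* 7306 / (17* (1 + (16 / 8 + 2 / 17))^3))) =-12059037 / 401172460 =-0.03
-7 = -7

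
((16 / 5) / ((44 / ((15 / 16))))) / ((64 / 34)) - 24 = -33741 / 1408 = -23.96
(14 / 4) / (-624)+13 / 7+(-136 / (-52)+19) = 205007 / 8736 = 23.47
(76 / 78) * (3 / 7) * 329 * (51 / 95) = 4794 / 65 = 73.75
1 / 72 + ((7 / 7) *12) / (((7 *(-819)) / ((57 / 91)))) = 52495 / 4173624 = 0.01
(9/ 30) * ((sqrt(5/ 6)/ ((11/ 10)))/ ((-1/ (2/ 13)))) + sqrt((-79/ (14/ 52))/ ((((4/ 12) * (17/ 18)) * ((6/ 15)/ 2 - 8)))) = -sqrt(30)/ 143 + 6 * sqrt(47005)/ 119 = 10.89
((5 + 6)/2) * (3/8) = 33/16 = 2.06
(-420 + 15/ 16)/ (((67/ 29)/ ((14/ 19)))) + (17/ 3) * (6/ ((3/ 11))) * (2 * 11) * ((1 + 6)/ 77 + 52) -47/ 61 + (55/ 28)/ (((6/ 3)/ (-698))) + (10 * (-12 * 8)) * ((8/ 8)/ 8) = 617183739553/ 4348568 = 141928.04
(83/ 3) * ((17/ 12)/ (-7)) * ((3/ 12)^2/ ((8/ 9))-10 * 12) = 671.51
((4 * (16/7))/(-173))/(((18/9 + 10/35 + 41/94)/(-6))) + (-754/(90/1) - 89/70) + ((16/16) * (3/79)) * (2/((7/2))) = -16296464867/1713431790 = -9.51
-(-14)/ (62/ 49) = 343/ 31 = 11.06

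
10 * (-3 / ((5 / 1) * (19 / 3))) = -0.95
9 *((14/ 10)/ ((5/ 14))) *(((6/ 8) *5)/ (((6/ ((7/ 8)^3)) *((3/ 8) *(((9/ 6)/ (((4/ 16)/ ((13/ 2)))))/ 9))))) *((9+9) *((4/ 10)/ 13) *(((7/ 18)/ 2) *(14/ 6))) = 2470629/ 1081600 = 2.28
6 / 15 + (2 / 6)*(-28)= -8.93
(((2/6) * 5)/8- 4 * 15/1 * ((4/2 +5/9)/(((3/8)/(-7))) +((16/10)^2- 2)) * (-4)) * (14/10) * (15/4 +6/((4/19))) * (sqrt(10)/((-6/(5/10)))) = 1226015441 * sqrt(10)/28800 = 134618.10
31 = 31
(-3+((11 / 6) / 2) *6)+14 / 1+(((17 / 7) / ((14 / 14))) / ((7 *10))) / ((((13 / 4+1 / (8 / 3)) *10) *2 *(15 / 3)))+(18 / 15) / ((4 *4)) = 23553211 / 1421000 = 16.58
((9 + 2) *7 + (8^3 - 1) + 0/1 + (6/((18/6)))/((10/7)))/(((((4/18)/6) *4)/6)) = 238707/10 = 23870.70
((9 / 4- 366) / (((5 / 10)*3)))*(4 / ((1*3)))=-323.33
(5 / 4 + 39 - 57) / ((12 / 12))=-16.75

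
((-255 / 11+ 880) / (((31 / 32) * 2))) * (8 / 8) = 150800 / 341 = 442.23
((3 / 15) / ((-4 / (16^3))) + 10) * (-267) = 260058 / 5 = 52011.60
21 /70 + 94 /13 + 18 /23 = 24857 /2990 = 8.31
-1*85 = -85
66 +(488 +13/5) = 2783/5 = 556.60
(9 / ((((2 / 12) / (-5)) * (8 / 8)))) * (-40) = 10800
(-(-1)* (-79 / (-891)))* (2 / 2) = 79 / 891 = 0.09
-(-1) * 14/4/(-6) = -7/12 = -0.58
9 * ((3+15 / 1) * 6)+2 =974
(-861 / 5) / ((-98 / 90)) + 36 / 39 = 14475 / 91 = 159.07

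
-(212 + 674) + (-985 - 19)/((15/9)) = -1488.40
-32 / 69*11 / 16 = -0.32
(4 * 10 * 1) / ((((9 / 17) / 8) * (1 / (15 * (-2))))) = -54400 / 3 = -18133.33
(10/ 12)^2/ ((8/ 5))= 125/ 288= 0.43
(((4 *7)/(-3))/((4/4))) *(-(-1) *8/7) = -32/3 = -10.67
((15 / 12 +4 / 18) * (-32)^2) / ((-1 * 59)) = -13568 / 531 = -25.55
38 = 38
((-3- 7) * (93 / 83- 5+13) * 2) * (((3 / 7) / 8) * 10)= -56775 / 581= -97.72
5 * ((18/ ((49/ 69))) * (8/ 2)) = 24840/ 49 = 506.94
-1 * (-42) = 42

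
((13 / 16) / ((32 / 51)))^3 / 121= 0.02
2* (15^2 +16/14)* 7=3166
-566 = -566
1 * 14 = 14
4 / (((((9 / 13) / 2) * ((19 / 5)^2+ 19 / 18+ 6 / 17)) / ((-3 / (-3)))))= 88400 / 121241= 0.73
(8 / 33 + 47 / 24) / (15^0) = 581 / 264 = 2.20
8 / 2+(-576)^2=331780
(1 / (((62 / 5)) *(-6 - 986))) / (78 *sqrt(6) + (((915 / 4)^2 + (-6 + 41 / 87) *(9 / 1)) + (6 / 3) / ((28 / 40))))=-34470280817 / 22166909147849377364 + 12857208 *sqrt(6) / 5541727286962344341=-0.00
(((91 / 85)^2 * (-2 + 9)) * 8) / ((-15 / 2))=-927472 / 108375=-8.56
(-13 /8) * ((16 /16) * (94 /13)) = -11.75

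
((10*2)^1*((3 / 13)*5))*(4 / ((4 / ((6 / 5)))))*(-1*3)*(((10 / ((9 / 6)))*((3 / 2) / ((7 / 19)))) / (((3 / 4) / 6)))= -1641600 / 91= -18039.56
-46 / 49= -0.94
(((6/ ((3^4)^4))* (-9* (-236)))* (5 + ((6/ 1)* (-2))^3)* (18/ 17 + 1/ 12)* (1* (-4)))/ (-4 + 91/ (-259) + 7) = 3505539988/ 3984213177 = 0.88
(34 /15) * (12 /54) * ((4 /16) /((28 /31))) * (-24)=-1054 /315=-3.35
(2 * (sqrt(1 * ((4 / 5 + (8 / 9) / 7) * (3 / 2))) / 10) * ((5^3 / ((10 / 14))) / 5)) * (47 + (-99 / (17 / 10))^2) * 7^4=2385832883 * sqrt(15330) / 4335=68143117.07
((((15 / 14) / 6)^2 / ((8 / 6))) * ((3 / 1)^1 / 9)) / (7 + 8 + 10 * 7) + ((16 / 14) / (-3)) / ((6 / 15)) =-152305 / 159936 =-0.95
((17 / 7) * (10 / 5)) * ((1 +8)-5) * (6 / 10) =11.66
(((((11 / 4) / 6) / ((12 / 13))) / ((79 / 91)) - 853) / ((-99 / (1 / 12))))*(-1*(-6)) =19394443 / 4504896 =4.31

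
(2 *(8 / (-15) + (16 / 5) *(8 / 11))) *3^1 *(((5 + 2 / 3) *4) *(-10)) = -80512 / 33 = -2439.76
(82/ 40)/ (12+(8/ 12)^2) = 369/ 2240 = 0.16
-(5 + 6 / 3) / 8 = -7 / 8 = -0.88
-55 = -55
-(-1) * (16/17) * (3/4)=12/17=0.71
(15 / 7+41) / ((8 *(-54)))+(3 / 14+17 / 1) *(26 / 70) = 333079 / 52920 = 6.29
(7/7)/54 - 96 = -5183/54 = -95.98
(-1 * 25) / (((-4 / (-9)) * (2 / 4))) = -225 / 2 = -112.50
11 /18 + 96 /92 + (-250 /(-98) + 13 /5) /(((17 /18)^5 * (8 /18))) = 2459574832129 /144016095510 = 17.08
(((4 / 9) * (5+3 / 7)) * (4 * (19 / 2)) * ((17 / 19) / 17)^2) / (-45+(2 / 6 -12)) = -8 / 1785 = -0.00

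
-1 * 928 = -928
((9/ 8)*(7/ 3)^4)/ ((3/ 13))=31213/ 216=144.50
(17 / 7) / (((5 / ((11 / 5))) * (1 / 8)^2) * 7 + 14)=11968 / 70217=0.17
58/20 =29/10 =2.90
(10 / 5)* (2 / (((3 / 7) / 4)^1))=112 / 3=37.33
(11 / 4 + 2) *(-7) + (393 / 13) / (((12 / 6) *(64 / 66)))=-14695 / 832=-17.66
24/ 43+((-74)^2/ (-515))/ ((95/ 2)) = 703264/ 2103775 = 0.33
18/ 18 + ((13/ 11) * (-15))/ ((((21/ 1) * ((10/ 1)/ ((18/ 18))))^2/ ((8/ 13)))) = 8083/ 8085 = 1.00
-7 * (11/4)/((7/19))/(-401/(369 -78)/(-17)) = -1033923/1604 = -644.59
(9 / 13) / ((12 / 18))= 27 / 26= 1.04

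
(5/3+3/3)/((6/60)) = 80/3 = 26.67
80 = 80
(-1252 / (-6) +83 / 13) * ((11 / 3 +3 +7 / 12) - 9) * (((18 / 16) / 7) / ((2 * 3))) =-10.08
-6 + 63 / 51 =-81 / 17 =-4.76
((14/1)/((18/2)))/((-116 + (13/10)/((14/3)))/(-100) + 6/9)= 196000/229809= 0.85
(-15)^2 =225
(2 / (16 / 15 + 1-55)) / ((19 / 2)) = -30 / 7543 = -0.00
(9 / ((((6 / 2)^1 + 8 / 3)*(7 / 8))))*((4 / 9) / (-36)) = -8 / 357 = -0.02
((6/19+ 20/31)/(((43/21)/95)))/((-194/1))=-29715/129301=-0.23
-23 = -23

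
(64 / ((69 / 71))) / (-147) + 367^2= 1366145983 / 10143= 134688.55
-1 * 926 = -926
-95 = -95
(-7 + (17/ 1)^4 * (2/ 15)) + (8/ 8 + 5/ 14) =2337403/ 210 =11130.49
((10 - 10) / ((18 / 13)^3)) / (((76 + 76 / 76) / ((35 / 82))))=0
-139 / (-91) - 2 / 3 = 235 / 273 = 0.86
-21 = -21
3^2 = 9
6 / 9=0.67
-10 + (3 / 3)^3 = -9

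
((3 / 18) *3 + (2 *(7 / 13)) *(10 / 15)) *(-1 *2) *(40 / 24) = -475 / 117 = -4.06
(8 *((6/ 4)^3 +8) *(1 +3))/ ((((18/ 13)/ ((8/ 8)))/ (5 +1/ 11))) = 132496/ 99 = 1338.34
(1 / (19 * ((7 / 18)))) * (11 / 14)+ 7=6616 / 931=7.11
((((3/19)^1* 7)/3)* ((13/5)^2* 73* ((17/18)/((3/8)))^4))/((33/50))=3692948499968/333213507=11082.83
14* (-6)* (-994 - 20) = 85176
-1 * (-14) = 14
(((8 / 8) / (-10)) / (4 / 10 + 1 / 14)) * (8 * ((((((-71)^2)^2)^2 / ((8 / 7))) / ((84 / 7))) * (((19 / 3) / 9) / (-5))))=601196537589803491 / 53460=11245726479420.19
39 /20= 1.95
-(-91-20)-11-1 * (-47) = 147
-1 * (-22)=22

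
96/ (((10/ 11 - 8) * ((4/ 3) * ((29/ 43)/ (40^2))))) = -9081600/ 377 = -24089.12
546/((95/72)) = 39312/95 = 413.81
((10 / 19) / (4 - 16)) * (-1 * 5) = 25 / 114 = 0.22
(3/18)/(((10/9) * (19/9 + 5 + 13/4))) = 27/1865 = 0.01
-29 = -29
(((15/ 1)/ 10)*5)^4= 50625/ 16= 3164.06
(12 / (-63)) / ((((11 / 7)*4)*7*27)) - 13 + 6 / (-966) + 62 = 7028185 / 143451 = 48.99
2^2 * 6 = 24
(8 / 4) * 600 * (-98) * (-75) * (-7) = -61740000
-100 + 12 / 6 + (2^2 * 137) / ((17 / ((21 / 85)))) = -130102 / 1445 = -90.04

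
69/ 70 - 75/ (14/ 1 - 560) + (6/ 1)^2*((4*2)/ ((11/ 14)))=262883/ 715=367.67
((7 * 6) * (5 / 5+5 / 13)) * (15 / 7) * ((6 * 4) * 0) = 0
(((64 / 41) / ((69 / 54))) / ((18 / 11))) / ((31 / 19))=13376 / 29233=0.46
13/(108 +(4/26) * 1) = 169/1406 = 0.12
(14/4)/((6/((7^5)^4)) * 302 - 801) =-558545864083284007/127827210608774421978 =-0.00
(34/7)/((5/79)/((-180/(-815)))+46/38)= 1837224/566279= 3.24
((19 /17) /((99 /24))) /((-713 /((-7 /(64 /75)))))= 3325 /1066648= 0.00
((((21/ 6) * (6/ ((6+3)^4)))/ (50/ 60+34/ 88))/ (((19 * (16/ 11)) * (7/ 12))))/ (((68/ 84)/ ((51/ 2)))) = 121/ 23598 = 0.01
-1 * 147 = -147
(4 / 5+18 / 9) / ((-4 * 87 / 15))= -0.12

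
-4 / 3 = -1.33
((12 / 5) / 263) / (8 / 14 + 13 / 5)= 28 / 9731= 0.00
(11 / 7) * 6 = 66 / 7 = 9.43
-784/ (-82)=392/ 41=9.56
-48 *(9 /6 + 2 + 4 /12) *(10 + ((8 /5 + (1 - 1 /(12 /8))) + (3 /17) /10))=-112148 /51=-2198.98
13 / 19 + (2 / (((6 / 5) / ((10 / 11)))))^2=61657 / 20691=2.98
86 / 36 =43 / 18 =2.39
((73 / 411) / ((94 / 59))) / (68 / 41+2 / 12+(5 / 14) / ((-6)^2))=14833308 / 244173319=0.06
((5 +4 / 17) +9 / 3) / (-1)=-140 / 17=-8.24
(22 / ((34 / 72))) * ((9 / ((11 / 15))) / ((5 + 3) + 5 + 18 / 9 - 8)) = 9720 / 119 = 81.68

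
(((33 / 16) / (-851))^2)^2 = 1185921 / 34371475105447936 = 0.00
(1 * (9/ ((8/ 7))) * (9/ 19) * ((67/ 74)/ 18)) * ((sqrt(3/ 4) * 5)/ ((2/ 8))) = 21105 * sqrt(3)/ 11248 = 3.25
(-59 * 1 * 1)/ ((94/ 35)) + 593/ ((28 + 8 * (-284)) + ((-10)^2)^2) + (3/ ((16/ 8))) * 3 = -6339805/ 364532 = -17.39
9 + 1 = 10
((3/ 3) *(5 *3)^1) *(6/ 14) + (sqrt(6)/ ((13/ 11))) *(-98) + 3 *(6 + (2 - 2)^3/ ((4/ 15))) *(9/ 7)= 207/ 7 - 1078 *sqrt(6)/ 13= -173.55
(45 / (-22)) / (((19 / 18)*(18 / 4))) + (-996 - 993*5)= -1245939 / 209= -5961.43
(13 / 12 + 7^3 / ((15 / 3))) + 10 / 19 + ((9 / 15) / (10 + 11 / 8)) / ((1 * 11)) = 80124511 / 1141140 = 70.21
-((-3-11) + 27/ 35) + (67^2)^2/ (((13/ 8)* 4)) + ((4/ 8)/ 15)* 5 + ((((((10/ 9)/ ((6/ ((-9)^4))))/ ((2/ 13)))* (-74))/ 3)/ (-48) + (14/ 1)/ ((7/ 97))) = 67800932347/ 21840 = 3104438.29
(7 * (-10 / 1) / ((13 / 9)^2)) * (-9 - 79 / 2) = 1627.19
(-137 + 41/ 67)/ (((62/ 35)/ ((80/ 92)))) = -3198300/ 47771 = -66.95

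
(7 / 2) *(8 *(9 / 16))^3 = 5103 / 16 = 318.94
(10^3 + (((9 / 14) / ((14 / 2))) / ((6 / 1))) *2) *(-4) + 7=-195663 / 49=-3993.12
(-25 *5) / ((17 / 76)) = -9500 / 17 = -558.82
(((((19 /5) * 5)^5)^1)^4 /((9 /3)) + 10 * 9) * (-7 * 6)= -526259628405643414706982194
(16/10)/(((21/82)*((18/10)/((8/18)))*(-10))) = -1312/8505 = -0.15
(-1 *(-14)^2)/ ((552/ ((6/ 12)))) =-49/ 276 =-0.18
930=930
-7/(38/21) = -147/38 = -3.87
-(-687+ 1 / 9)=6182 / 9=686.89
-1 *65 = -65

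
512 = 512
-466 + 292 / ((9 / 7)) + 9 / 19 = -40769 / 171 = -238.42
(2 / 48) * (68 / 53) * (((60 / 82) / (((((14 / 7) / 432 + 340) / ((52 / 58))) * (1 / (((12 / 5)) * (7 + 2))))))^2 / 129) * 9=112570121723904 / 17377416001898766479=0.00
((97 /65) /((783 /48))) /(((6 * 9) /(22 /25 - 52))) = -110192 /1272375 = -0.09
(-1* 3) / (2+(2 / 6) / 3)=-27 / 19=-1.42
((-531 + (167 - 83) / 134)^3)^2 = 2013436413500924878841390625 / 90458382169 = 22258151928245822.52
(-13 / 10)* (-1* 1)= 1.30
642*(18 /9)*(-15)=-19260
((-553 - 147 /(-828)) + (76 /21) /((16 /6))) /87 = -36739 /5796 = -6.34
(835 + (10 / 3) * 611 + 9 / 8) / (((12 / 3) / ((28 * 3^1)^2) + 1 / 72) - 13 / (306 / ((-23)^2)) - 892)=-172298553 / 54845617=-3.14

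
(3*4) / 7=12 / 7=1.71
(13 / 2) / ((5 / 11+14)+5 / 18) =1287 / 2917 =0.44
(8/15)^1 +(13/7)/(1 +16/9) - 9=-4094/525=-7.80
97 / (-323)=-0.30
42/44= 21/22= 0.95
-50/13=-3.85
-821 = -821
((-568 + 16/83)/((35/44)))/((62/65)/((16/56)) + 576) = -26957216/21878717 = -1.23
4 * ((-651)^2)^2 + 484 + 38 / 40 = 718429150888.95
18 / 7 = 2.57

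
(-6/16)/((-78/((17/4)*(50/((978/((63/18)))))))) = 2975/813696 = 0.00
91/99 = 0.92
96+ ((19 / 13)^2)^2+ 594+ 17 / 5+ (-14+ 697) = 197208407 / 142805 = 1380.96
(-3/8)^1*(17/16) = -51/128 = -0.40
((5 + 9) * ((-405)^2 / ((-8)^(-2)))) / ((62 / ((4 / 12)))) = 790141.94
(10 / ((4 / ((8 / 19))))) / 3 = 20 / 57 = 0.35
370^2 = 136900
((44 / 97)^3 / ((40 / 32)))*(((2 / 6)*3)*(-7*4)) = -9540608 / 4563365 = -2.09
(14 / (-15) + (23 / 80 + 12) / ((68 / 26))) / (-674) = -30721 / 5499840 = -0.01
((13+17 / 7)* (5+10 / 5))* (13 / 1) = 1404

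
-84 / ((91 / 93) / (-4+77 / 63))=3100 / 13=238.46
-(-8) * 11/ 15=88/ 15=5.87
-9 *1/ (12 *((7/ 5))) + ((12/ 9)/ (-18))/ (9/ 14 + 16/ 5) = -112865/ 203364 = -0.55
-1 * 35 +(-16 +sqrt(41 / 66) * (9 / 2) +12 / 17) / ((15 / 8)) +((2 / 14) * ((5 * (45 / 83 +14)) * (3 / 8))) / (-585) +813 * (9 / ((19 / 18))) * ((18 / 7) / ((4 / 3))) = 2 * sqrt(2706) / 55 +780218882075 / 58550856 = 13327.38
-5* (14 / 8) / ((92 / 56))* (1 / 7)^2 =-0.11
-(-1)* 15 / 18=5 / 6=0.83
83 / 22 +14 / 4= 80 / 11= 7.27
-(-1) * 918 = 918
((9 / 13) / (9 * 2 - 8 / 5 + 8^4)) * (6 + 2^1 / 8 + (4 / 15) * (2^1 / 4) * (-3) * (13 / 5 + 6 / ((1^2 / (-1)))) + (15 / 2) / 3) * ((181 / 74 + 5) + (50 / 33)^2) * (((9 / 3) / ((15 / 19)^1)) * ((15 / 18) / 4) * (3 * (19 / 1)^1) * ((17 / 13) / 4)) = 1623593323591 / 6637856642560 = 0.24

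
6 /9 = 2 /3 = 0.67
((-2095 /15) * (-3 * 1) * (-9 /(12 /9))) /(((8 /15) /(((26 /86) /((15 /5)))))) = -735345 /1376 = -534.41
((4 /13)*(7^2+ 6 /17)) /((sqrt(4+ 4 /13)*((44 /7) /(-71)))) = -59569*sqrt(182) /9724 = -82.64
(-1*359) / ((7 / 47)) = -16873 / 7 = -2410.43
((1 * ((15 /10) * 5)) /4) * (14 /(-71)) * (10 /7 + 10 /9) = -200 /213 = -0.94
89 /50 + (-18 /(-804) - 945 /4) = -1570799 /6700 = -234.45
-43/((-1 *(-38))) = -43/38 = -1.13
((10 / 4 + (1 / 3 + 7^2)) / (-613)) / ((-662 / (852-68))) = 0.10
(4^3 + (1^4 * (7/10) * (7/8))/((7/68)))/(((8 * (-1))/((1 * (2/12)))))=-1399/960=-1.46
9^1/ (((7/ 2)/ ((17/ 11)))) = 306/ 77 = 3.97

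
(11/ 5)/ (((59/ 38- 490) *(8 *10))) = -209/ 3712200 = -0.00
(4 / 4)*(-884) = -884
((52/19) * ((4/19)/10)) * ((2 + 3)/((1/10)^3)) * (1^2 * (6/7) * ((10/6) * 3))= 3120000/2527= 1234.67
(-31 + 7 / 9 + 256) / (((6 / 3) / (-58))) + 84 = -58172 / 9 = -6463.56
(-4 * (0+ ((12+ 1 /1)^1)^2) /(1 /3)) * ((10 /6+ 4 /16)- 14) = 24505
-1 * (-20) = 20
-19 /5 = -3.80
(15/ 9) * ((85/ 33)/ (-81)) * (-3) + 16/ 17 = 49993/ 45441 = 1.10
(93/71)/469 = 0.00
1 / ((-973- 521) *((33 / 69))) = -23 / 16434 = -0.00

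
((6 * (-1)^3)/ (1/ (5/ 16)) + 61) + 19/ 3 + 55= 2891/ 24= 120.46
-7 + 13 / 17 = -106 / 17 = -6.24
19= 19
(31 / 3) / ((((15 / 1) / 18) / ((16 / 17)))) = 992 / 85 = 11.67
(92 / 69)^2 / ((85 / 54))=96 / 85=1.13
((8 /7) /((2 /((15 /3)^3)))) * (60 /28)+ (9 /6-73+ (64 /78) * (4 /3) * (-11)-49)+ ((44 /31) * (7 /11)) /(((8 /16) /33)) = 28485421 /355446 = 80.14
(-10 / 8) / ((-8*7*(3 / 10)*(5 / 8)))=5 / 42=0.12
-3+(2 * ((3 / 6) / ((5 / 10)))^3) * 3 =3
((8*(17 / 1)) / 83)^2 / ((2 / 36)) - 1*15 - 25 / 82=18654401 / 564898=33.02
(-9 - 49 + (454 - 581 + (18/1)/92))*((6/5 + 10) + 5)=-2993.83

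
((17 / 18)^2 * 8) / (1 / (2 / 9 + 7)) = 37570 / 729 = 51.54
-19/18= -1.06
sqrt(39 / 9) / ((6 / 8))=4*sqrt(39) / 9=2.78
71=71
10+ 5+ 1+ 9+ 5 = 30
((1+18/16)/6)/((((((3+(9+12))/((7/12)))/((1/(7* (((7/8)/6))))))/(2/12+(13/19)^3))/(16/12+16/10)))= 535381/44446320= 0.01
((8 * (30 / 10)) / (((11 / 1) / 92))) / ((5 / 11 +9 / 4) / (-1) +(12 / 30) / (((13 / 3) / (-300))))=-6.60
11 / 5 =2.20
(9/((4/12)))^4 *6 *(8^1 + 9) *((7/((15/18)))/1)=2276693244/5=455338648.80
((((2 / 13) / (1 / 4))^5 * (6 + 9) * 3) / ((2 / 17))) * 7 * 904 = 79313633280 / 371293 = 213614.67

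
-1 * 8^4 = -4096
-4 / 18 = -2 / 9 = -0.22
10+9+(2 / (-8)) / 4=303 / 16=18.94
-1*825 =-825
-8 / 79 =-0.10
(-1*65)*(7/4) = -455/4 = -113.75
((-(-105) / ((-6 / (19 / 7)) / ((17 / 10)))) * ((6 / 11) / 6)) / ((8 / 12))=-969 / 88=-11.01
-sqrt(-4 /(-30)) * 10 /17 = -2 * sqrt(30) /51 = -0.21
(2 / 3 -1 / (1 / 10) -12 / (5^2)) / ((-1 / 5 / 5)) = 736 / 3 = 245.33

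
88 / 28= 22 / 7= 3.14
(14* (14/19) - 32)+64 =804/19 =42.32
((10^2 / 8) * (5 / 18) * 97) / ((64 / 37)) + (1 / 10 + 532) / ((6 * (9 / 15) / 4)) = 1810801 / 2304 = 785.94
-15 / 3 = -5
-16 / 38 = -8 / 19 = -0.42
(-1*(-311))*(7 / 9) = 2177 / 9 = 241.89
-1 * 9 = -9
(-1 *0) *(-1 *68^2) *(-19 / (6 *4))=0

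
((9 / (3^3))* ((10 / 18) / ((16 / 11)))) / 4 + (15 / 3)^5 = 3125.03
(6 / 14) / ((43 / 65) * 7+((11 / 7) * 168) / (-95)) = 3705 / 16009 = 0.23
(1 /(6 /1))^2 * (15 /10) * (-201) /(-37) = 67 /296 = 0.23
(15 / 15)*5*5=25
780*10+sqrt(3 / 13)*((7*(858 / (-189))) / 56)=7800 - 11*sqrt(39) / 252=7799.73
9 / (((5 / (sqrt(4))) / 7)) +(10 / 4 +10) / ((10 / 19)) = 979 / 20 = 48.95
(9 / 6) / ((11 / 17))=51 / 22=2.32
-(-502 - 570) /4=268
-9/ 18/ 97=-1/ 194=-0.01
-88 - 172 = -260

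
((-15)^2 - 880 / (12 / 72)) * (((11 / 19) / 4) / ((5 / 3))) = -33363 / 76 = -438.99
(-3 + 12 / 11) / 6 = -7 / 22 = -0.32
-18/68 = -0.26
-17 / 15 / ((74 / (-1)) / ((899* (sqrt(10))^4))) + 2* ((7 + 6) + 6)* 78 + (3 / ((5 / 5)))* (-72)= 457858 / 111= 4124.85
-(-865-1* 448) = 1313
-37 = -37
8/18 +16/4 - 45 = -40.56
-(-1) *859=859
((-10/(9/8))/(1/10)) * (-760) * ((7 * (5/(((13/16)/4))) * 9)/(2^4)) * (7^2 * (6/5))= 5005056000/13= 385004307.69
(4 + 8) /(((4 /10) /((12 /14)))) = 180 /7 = 25.71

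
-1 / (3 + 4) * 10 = -10 / 7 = -1.43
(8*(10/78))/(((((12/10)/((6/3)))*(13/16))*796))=800/302679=0.00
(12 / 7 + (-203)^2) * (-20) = -5769500 / 7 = -824214.29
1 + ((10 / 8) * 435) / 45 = 13.08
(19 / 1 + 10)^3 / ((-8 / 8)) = -24389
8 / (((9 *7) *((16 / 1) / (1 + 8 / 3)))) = 11 / 378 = 0.03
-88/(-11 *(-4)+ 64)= -22/27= -0.81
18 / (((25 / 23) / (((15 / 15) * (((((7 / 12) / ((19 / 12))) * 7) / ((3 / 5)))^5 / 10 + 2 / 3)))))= 4079033594123 / 1671366825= 2440.54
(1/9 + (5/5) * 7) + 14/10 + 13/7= 3266/315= 10.37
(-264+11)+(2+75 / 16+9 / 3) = -3893 / 16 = -243.31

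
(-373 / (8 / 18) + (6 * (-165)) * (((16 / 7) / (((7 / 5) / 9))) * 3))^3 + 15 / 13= -8614059056738122811601 / 97883968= -88002757067818.53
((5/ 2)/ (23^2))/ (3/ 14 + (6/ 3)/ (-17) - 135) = -595/ 16984603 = -0.00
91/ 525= 13/ 75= 0.17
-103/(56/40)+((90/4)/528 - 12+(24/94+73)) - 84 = -11149241/115808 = -96.27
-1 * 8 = -8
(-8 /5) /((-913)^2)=-8 /4167845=-0.00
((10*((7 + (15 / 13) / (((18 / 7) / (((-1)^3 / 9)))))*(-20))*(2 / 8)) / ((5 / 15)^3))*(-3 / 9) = 121975 / 39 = 3127.56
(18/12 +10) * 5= 115/2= 57.50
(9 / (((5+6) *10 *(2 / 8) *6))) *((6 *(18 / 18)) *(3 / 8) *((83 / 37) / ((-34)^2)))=2241 / 9409840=0.00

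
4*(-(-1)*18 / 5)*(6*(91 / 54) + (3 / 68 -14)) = -4706 / 85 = -55.36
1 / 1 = 1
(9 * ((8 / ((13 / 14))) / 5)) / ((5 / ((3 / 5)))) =3024 / 1625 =1.86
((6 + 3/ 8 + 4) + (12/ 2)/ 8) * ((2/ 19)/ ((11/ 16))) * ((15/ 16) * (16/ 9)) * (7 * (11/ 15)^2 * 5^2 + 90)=522.68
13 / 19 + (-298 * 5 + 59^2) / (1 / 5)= 189158 / 19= 9955.68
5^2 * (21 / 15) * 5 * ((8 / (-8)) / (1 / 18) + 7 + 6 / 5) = -1715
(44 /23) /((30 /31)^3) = 327701 /155250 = 2.11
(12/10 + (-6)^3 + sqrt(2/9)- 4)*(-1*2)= 2188/5- 2*sqrt(2)/3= 436.66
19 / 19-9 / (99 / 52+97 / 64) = -4643 / 2845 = -1.63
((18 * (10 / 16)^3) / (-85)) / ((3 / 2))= -75 / 2176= -0.03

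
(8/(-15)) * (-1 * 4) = 32/15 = 2.13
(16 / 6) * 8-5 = 49 / 3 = 16.33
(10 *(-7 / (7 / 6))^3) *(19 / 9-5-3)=12720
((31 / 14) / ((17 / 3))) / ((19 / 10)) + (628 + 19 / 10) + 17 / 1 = 14631059 / 22610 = 647.11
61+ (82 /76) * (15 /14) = 33067 /532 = 62.16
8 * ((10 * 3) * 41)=9840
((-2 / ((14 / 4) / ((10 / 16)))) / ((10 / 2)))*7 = -1 / 2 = -0.50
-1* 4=-4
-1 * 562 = -562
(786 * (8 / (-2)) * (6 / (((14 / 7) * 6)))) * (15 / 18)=-1310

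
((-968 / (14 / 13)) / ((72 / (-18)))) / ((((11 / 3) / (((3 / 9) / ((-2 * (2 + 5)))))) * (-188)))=143 / 18424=0.01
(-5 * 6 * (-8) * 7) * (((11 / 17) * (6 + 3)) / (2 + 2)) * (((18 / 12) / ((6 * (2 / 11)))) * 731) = 4916835 / 2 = 2458417.50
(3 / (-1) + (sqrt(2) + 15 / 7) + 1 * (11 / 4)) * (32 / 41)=32 * sqrt(2) / 41 + 424 / 287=2.58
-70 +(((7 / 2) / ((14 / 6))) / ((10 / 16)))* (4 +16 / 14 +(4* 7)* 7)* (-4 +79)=252950 / 7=36135.71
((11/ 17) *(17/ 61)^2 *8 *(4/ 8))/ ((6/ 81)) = 10098/ 3721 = 2.71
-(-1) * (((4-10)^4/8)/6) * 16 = 432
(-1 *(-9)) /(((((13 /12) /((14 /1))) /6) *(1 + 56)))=3024 /247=12.24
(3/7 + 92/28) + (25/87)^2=3.80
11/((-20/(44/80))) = -121/400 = -0.30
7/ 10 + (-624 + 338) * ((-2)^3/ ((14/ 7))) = 11447/ 10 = 1144.70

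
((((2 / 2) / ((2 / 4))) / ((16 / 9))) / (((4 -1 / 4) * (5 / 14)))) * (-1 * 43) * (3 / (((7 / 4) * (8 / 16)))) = -3096 / 25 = -123.84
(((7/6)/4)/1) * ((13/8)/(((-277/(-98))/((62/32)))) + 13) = 1751477/425472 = 4.12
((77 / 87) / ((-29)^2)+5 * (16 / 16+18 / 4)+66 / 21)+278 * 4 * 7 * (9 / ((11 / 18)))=1292043699635 / 11267718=114667.73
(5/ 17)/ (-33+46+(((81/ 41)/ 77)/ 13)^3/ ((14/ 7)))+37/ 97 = 1197572949702475793/ 2963792579450127163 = 0.40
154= 154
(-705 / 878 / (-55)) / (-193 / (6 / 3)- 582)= -0.00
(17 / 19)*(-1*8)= -136 / 19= -7.16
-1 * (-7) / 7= 1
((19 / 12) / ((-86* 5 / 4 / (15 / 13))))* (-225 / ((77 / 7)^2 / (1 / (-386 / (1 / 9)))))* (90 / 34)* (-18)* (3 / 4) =577125 / 1775388472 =0.00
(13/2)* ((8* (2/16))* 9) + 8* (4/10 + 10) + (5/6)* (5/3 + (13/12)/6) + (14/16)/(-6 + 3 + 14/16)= 142.83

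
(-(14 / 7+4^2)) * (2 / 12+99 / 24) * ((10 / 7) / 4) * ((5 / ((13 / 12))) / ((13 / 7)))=-23175 / 338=-68.57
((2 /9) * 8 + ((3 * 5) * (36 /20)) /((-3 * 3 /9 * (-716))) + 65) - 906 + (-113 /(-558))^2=-23384477447 /27867078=-839.14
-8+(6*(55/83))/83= -54782/6889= -7.95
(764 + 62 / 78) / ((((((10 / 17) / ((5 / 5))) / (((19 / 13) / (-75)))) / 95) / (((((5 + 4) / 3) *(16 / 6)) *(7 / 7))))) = -732193196 / 38025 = -19255.57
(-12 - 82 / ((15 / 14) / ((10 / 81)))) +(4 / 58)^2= -4382320 / 204363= -21.44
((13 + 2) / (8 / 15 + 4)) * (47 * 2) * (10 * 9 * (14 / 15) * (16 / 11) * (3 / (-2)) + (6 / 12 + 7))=-40893525 / 748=-54670.49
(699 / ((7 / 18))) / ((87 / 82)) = 343908 / 203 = 1694.13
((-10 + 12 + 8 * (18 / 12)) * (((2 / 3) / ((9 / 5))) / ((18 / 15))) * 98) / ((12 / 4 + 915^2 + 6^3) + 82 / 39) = 0.00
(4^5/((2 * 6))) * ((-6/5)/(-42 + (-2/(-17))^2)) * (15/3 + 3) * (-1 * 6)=-3551232/30335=-117.07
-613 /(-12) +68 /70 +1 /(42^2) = 114782 /2205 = 52.06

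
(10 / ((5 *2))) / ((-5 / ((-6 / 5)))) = 6 / 25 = 0.24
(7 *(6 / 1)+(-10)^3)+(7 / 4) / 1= -3825 / 4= -956.25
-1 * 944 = -944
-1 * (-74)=74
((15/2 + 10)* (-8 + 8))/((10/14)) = 0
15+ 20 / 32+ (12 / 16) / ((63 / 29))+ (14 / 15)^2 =212201 / 12600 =16.84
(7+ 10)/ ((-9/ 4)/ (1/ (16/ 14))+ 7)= 119/ 31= 3.84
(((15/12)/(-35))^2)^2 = 1/614656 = 0.00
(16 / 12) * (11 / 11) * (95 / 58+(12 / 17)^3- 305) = -57562674 / 142477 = -404.01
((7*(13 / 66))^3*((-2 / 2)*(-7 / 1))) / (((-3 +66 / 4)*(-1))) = -5274997 / 3881196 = -1.36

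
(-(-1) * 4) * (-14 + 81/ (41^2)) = -93812/ 1681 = -55.81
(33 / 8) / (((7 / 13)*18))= 143 / 336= 0.43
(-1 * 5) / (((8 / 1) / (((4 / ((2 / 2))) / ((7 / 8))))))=-20 / 7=-2.86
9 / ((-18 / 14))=-7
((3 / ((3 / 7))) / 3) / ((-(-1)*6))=0.39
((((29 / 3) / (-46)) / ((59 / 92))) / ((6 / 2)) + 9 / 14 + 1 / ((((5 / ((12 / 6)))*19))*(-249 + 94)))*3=58399207 / 36488550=1.60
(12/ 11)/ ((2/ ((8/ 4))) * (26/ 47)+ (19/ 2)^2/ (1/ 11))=752/ 684717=0.00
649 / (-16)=-649 / 16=-40.56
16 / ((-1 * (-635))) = 16 / 635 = 0.03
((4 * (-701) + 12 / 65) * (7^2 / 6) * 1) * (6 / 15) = -8930152 / 975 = -9159.13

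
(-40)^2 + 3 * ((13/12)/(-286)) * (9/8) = 1126391/704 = 1599.99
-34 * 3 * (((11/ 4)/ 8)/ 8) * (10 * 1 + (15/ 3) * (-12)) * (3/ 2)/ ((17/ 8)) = 2475/ 16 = 154.69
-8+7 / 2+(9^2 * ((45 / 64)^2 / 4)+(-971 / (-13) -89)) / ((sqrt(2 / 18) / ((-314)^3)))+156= 10624009676757 / 26624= 399038825.00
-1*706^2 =-498436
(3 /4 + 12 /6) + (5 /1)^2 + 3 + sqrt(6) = sqrt(6) + 123 /4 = 33.20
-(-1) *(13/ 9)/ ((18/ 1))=0.08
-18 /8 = -2.25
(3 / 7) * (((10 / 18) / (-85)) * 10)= -10 / 357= -0.03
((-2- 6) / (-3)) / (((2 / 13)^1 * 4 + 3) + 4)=104 / 297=0.35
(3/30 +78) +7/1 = 851/10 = 85.10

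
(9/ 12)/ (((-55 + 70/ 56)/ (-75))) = 45/ 43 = 1.05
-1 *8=-8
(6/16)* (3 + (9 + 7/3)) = 43/8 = 5.38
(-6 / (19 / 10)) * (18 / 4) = -270 / 19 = -14.21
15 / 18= 5 / 6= 0.83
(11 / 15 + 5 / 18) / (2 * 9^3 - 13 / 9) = 91 / 131090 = 0.00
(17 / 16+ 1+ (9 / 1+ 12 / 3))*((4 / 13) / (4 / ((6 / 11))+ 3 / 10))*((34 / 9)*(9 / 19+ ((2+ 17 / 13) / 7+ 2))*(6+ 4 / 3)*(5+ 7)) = 3060950640 / 5147233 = 594.68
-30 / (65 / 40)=-240 / 13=-18.46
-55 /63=-0.87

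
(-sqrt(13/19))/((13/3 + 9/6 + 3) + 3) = -0.07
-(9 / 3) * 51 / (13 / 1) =-153 / 13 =-11.77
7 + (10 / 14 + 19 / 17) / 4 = 1775 / 238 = 7.46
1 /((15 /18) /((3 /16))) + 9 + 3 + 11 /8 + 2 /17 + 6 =1676 /85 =19.72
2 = 2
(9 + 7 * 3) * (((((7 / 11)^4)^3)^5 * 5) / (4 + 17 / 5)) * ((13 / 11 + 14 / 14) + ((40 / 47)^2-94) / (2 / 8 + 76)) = 541337121531950682222632784153132616412267945079506207978400 / 16698638753752584832319889516904397273761165468471757802693558635869643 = 0.00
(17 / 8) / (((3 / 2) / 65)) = 1105 / 12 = 92.08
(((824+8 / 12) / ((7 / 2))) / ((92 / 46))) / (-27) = -2474 / 567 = -4.36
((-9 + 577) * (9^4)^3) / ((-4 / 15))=-601574912704530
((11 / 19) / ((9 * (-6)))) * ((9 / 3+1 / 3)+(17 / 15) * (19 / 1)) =-4103 / 15390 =-0.27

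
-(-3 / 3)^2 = -1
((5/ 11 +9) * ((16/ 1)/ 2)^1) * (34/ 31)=28288/ 341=82.96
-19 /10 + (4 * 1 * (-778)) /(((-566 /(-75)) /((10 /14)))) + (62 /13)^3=-187.97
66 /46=33 /23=1.43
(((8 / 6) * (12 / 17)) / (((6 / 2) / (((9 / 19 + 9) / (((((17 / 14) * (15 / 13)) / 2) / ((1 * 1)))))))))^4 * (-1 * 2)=-589054429638950912 / 909087685468561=-647.96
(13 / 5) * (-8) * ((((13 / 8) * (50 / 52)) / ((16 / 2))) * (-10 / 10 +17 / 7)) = -325 / 56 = -5.80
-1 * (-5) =5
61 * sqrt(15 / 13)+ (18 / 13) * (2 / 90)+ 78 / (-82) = -2453 / 2665+ 61 * sqrt(195) / 13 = 64.60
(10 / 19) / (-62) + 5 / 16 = 2865 / 9424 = 0.30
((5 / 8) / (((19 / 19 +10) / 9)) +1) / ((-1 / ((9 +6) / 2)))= -1995 / 176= -11.34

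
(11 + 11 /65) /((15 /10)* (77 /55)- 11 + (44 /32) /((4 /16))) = -726 /221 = -3.29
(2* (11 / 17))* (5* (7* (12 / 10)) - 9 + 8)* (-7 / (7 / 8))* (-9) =64944 / 17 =3820.24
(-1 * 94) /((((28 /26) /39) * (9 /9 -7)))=7943 /14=567.36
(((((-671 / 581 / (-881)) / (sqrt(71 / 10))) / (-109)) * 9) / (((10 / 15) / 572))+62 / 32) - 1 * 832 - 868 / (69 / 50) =-1610789 / 1104 - 5181462 * sqrt(710) / 3961292279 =-1459.08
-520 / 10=-52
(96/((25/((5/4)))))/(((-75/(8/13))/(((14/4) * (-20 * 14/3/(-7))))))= -1792/975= -1.84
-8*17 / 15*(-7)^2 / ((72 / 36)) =-3332 / 15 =-222.13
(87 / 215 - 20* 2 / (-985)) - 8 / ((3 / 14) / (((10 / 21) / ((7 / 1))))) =-5588683 / 2668365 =-2.09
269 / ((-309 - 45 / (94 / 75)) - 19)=-25286 / 34207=-0.74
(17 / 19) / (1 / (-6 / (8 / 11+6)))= -561 / 703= -0.80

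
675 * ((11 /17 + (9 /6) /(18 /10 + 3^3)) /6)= 85575 /1088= 78.65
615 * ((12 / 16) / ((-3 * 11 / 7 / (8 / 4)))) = -4305 / 22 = -195.68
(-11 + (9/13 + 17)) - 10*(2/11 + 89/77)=-6691/1001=-6.68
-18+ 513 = 495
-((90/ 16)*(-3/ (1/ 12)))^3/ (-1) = -66430125/ 8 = -8303765.62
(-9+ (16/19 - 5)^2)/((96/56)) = 5236/1083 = 4.83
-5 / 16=-0.31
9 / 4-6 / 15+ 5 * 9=937 / 20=46.85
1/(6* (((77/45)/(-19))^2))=243675/11858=20.55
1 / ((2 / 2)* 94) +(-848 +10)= -837.99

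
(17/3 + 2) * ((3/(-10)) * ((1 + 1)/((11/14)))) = -322/55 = -5.85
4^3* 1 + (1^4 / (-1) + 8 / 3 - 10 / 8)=773 / 12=64.42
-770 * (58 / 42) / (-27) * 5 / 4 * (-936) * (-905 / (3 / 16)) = 6004856000 / 27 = 222402074.07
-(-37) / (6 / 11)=407 / 6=67.83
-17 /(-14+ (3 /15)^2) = 425 /349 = 1.22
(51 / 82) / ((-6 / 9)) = -153 / 164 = -0.93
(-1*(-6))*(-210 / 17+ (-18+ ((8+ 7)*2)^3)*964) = 2653084836 / 17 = 156063813.88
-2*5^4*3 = -3750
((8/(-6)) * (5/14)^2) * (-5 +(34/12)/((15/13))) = 1145/2646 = 0.43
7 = 7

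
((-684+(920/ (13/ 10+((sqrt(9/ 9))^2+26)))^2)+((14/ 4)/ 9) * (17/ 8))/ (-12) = -4309244447/ 138393792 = -31.14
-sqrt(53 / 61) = -sqrt(3233) / 61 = -0.93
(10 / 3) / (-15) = -2 / 9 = -0.22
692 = 692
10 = 10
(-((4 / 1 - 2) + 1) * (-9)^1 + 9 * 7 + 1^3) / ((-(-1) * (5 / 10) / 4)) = 728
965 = 965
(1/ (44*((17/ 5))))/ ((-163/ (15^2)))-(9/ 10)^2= -1248543/ 1524050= -0.82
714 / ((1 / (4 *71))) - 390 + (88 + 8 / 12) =607424 / 3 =202474.67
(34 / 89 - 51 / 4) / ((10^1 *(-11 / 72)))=8.10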